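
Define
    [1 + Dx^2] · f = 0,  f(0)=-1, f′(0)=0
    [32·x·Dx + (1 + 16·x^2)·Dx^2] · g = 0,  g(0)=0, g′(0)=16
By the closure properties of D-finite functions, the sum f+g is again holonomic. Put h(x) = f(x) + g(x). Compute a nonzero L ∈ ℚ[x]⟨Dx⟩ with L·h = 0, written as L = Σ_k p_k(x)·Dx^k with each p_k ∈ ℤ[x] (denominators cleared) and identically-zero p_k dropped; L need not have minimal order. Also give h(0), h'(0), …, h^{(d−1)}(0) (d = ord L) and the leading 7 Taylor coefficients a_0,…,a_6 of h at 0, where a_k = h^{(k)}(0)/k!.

L = (-6112·x + 99328·x^3 + 8192·x^5)·Dx + (-31 + 1072·x^2 + 25344·x^4 + 4096·x^6)·Dx^2 + (-6112·x + 99328·x^3 + 8192·x^5)·Dx^3 + (-31 + 1072·x^2 + 25344·x^4 + 4096·x^6)·Dx^4  (order 4).
h: a_k = -1, 16, 1/2, -256/3, -1/24, 4096/5, 1/720, …
ICs: h(0) = -1, h′(0) = 16, h′′(0) = 1, h′′′(0) = -512.

f: a_k = -1, 0, 1/2, 0, -1/24, 0, 1/720, …
g: a_k = 0, 16, 0, -256/3, 0, 4096/5, 0, …
f+g: L₀ = lclm(L_f,L_g), ord ≤ 2+2.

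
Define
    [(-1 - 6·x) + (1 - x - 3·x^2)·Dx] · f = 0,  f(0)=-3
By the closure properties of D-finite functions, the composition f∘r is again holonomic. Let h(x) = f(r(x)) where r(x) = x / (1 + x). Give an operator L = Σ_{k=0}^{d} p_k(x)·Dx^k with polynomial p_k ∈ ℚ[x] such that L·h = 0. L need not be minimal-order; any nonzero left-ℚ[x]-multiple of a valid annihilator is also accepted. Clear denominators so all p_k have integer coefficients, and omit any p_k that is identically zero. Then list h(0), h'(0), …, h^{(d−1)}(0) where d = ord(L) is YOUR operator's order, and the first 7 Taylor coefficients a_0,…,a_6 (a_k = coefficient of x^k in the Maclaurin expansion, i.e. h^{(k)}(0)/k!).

f: a_k = -3, -3, -12, -21, -57, -120, -291, …
f∘r: x↦r, Dx↦Dx/r' in L_f ⇒ L₀.
L = (1 + 7·x) + (-1 - 2·x + 2·x^2 + 3·x^3)·Dx  (order 1).
h: a_k = -3, -3, -9, 0, -27, 27, -108, …
ICs: h(0) = -3.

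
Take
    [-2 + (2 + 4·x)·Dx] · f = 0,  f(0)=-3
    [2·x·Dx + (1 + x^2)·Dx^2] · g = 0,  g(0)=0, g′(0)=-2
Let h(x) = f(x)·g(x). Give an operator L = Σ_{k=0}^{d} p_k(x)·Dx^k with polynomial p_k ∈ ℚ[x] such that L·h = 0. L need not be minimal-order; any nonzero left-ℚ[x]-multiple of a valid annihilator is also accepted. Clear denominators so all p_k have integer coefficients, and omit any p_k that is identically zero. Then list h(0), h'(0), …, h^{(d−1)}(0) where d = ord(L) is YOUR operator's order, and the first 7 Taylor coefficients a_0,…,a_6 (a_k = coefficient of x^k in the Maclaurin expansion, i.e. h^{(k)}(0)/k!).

f: a_k = -3, -3, 3/2, -3/2, 15/8, -21/8, 63/16, …
g: a_k = 0, -2, 0, 2/3, 0, -2/5, 0, …
Product ⇒ symmetric product L₀, ord ≤ 2.
L = (3 - 2·x - x^2) + (-2 - 2·x + 6·x^2 + 4·x^3)·Dx + (1 + 4·x + 5·x^2 + 4·x^3 + 4·x^4)·Dx^2  (order 2).
h: a_k = 0, 6, 6, -5, 1, -31/20, 109/20, …
ICs: h(0) = 0, h′(0) = 6.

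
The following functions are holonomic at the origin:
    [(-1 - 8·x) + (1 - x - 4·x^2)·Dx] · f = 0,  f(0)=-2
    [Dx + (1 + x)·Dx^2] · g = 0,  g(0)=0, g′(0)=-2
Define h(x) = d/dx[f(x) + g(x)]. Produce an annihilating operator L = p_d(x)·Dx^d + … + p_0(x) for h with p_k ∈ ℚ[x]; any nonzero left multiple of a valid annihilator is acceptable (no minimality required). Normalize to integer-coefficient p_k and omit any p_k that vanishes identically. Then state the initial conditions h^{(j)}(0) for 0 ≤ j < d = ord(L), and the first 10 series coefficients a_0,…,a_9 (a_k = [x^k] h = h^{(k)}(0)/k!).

f: a_k = -2, -2, -10, -18, -58, -130, -362, -882, -2330, -5858, …
g: a_k = 0, -2, 1, -2/3, 1/2, -2/5, 1/3, -2/7, 1/4, -2/9, …
h₀=f+g: left-lcm gives L₀, ord ≤ 3.
Differentiate: ansatz ord ≤ ord L₀ ⇒ L.
L = (74 + 562·x + 1120·x^2 + 1728·x^3 + 768·x^4) + (52 + 576·x + 1636·x^2 + 3264·x^3 + 3488·x^4 + 1280·x^5)·Dx + (-11 - 41·x - 53·x^2 + 185·x^3 + 704·x^4 + 752·x^5 + 256·x^6)·Dx^2  (order 2).
h: a_k = -4, -18, -56, -230, -652, -2170, -6176, -18638, -52724, -151778, …
ICs: h(0) = -4, h′(0) = -18.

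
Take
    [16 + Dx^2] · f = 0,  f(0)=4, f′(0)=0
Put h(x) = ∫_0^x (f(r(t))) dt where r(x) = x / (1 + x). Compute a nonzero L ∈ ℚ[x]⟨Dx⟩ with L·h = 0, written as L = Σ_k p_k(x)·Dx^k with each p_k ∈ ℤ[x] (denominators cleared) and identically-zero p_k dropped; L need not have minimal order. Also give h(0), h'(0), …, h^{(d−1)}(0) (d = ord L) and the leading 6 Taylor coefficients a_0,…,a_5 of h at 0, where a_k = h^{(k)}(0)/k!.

f: a_k = 4, 0, -32, 0, 128/3, 0, …
Change of var in L_f (x↦r) gives L₀.
Integrate: L := L₀·Dx.
L = 16·Dx + (2 + 6·x + 6·x^2 + 2·x^3)·Dx^2 + (1 + 4·x + 6·x^2 + 4·x^3 + x^4)·Dx^3  (order 3).
h: a_k = 0, 4, 0, -32/3, 16, -32/3, …
ICs: h(0) = 0, h′(0) = 4, h′′(0) = 0.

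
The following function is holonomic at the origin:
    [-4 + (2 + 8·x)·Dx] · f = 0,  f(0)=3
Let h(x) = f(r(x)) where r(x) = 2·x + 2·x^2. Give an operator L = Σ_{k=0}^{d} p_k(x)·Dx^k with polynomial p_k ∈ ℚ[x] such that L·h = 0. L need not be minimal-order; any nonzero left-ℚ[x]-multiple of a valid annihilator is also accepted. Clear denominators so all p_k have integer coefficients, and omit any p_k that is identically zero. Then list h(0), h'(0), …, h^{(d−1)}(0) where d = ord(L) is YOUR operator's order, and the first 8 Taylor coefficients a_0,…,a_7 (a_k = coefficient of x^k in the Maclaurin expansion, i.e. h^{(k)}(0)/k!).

L = (-4 - 8·x) + (1 + 8·x + 8·x^2)·Dx  (order 1).
h: a_k = 3, 12, -12, 48, -216, 1056, -5472, 29568, …
ICs: h(0) = 3.

f: a_k = 3, 6, -6, 12, -30, 84, -252, 792, …
h₀=f(r): pull back L_f along r ⇒ L₀.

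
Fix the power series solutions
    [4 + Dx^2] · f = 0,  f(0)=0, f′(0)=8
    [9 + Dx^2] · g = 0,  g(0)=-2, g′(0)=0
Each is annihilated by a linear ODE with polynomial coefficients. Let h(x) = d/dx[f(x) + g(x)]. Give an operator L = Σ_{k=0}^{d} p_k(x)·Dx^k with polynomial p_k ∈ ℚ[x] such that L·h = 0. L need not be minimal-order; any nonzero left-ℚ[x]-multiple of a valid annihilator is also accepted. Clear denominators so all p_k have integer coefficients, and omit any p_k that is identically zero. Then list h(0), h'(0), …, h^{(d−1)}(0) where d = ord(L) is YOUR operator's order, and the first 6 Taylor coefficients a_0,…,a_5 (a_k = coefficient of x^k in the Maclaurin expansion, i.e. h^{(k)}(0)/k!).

f: a_k = 0, 8, 0, -16/3, 0, 16/15, …
g: a_k = -2, 0, 9, 0, -27/4, 0, …
L₀ := lclm(L_f,L_g); ord L₀ ≤ 2+2.
Differentiate: ansatz ord ≤ ord L₀ ⇒ L.
L = 36 + 13·Dx^2 + Dx^4  (order 4).
h: a_k = 8, 18, -16, -27, 16/3, 243/20, …
ICs: h(0) = 8, h′(0) = 18, h′′(0) = -32, h′′′(0) = -162.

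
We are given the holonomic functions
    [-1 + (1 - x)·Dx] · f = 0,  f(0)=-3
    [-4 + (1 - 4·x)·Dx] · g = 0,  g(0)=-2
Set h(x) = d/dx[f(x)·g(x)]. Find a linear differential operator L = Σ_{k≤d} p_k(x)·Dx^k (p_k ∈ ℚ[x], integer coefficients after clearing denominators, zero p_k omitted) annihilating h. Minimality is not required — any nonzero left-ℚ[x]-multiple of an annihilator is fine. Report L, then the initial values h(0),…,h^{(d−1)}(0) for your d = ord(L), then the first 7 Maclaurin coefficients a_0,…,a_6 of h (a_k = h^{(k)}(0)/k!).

L = (42 - 120·x + 96·x^2) + (-5 + 33·x - 60·x^2 + 32·x^3)·Dx  (order 1).
h: a_k = 30, 252, 1530, 8184, 40950, 196596, 917490, …
ICs: h(0) = 30.

f: a_k = -3, -3, -3, -3, -3, -3, -3, …
g: a_k = -2, -8, -32, -128, -512, -2048, -8192, …
h₀=f·g: eliminate ⇒ L₀, order ≤ 1·1.
Differentiate: ansatz ord ≤ ord L₀ ⇒ L.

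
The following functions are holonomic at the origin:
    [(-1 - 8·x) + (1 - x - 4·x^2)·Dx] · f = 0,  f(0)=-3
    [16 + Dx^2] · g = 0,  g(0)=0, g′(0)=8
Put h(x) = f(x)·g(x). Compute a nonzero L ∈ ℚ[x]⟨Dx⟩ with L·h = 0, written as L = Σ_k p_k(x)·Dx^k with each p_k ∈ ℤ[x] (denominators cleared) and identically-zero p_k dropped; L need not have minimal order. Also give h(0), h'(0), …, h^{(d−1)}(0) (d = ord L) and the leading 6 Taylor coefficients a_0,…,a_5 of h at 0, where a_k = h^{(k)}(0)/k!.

L = (-8 + 16·x + 64·x^2) + (2 + 16·x)·Dx + (-1 + x + 4·x^2)·Dx^2  (order 2).
h: a_k = 0, -24, -24, -56, -152, -2136/5, …
ICs: h(0) = 0, h′(0) = -24.

f: a_k = -3, -3, -15, -27, -87, -195, …
g: a_k = 0, 8, 0, -64/3, 0, 256/15, …
f·g: L₀ = L_f ⊗_s L_g, ord ≤ 1·2.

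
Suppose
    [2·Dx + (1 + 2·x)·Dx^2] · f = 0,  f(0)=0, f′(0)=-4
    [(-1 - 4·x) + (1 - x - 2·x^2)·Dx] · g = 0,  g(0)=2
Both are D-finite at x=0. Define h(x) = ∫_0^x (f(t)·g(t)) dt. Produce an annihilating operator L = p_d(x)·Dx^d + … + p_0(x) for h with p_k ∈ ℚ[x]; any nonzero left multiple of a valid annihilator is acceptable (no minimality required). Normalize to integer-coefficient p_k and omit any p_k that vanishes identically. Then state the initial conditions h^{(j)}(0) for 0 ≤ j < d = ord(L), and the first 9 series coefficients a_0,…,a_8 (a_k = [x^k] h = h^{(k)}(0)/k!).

f: a_k = 0, -4, 4, -16/3, 8, -64/5, 64/3, -256/7, 64, …
g: a_k = 2, 2, 6, 10, 22, 42, 86, 170, 342, …
Sym-product of L_f,L_g gives L₀ (≤ ord 2).
∫: right-multiply L₀ by Dx.
L = (6 + 16·x)·Dx + (14·x + 20·x^2)·Dx^2 + (-1 - x + 4·x^2 + 4·x^3)·Dx^3  (order 3).
h: a_k = 0, 0, -4, 0, -20/3, -32/15, -224/15, -1024/105, -4208/105, …
ICs: h(0) = 0, h′(0) = 0, h′′(0) = -8.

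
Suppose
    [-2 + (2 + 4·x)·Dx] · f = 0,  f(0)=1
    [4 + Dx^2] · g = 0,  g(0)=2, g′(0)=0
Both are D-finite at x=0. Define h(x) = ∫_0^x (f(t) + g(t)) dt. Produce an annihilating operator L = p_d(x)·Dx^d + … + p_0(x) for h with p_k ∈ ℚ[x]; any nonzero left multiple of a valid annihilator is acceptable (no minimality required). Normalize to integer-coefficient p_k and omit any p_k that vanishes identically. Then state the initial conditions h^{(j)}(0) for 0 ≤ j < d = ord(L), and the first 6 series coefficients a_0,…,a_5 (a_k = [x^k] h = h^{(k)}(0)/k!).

f: a_k = 1, 1, -1/2, 1/2, -5/8, 7/8, …
g: a_k = 2, 0, -4, 0, 4/3, 0, …
Weyl lclm of L_f,L_g ⇒ L₀ (ord ≤ 3).
h=∫₀ˣh₀: take L = L₀·Dx.
L = (-28 - 64·x - 64·x^2)·Dx + (12 + 88·x + 192·x^2 + 128·x^3)·Dx^2 + (-7 - 16·x - 16·x^2)·Dx^3 + (3 + 22·x + 48·x^2 + 32·x^3)·Dx^4  (order 4).
h: a_k = 0, 3, 1/2, -3/2, 1/8, 17/120, …
ICs: h(0) = 0, h′(0) = 3, h′′(0) = 1, h′′′(0) = -9.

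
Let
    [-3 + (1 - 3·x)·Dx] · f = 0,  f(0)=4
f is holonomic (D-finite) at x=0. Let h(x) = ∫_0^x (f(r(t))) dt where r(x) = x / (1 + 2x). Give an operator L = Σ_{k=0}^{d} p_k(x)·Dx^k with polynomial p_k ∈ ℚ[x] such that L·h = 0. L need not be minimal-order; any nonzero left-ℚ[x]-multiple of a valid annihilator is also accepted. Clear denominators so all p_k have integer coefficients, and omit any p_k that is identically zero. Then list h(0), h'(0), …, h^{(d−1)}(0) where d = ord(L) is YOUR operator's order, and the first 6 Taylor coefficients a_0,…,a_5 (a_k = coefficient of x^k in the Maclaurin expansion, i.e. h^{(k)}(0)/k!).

f: a_k = 4, 12, 36, 108, 324, 972, …
f∘r: x↦r, Dx↦Dx/r' in L_f ⇒ L₀.
h=∫h₀ ⇒ L = L₀·Dx.
L = 3·Dx + (-1 - x + 2·x^2)·Dx^2  (order 2).
h: a_k = 0, 4, 6, 4, 3, 12/5, …
ICs: h(0) = 0, h′(0) = 4.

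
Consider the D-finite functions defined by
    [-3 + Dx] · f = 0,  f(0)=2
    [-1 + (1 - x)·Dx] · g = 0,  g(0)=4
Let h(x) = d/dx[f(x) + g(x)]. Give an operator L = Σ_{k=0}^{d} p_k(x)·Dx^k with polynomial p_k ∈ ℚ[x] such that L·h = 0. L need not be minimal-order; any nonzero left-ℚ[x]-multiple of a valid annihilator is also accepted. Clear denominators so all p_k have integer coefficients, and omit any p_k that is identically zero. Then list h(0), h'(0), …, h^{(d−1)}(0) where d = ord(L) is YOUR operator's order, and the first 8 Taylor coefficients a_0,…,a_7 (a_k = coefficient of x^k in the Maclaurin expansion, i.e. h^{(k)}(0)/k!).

L = 18·x + (3 - 18·x + 9·x^2)·Dx + (-1 + 4·x - 3·x^2)·Dx^2  (order 2).
h: a_k = 10, 26, 39, 43, 161/4, 723/20, 1363/40, 9689/280, …
ICs: h(0) = 10, h′(0) = 26.

f: a_k = 2, 6, 9, 9, 27/4, 81/20, 81/40, 243/280, …
g: a_k = 4, 4, 4, 4, 4, 4, 4, 4, …
f+g: L₀ = lclm(L_f,L_g), ord ≤ 1+1.
Differentiate: ansatz ord ≤ ord L₀ ⇒ L.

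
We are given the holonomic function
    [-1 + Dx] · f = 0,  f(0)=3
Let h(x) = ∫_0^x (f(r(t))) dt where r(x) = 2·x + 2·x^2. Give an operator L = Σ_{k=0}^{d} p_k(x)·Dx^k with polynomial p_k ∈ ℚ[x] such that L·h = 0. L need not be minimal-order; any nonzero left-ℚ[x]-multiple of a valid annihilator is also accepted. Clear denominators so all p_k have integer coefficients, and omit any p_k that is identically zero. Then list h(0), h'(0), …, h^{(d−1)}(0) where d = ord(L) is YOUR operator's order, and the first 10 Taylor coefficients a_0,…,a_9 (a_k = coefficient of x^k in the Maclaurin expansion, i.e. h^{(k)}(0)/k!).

f: a_k = 3, 3, 3/2, 1/2, 1/8, 1/40, 1/240, 1/1680, 1/13440, 1/120960, …
f∘r: x↦r, Dx↦Dx/r' in L_f ⇒ L₀.
∫: right-multiply L₀ by Dx.
L = (-2 - 4·x)·Dx + Dx^2  (order 2).
h: a_k = 0, 3, 3, 4, 4, 4, 52/15, 304/105, 232/105, 1528/945, …
ICs: h(0) = 0, h′(0) = 3.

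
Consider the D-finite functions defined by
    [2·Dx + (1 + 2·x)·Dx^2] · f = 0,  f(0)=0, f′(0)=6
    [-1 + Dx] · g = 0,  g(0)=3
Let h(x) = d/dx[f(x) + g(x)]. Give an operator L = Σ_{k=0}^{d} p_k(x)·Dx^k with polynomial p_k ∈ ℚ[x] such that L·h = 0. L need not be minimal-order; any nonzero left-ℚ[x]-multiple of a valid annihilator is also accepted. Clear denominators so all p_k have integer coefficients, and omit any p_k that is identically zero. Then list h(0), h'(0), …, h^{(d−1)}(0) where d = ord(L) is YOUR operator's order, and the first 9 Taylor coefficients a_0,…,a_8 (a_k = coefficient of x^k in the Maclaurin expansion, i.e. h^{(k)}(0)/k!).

L = (-10 - 4·x) + (7 - 4·x - 4·x^2)·Dx + (3 + 8·x + 4·x^2)·Dx^2  (order 2).
h: a_k = 9, -9, 51/2, -95/2, 769/8, -7679/40, 92161/240, -1290239/1680, 20643841/13440, …
ICs: h(0) = 9, h′(0) = -9.

f: a_k = 0, 6, -6, 8, -12, 96/5, -32, 384/7, -96, …
g: a_k = 3, 3, 3/2, 1/2, 1/8, 1/40, 1/240, 1/1680, 1/13440, …
L₀ := lclm(L_f,L_g); ord L₀ ≤ 2+1.
h₀' ⇒ L via d/dx closure of L₀.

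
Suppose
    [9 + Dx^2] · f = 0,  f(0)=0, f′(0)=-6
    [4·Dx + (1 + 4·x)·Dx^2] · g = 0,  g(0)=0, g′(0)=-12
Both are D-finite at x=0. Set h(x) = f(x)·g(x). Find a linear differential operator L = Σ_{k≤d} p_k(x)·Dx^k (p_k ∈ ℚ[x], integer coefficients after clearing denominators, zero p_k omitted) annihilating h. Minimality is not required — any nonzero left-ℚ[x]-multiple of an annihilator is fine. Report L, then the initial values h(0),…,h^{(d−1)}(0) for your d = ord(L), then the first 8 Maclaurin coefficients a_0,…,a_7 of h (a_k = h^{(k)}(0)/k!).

f: a_k = 0, -6, 0, 9, 0, -81/20, 0, 243/280, …
g: a_k = 0, -12, 24, -64, 192, -3072/5, 2048, -49152/7, …
L₀ := L_f ⊗_s L_g (sym. prod.), ord ≤ 4.
L = (-2043 - 1296·x + 44064·x^2 + 186624·x^3 + 186624·x^4) + (72 + 5472·x + 31104·x^2 + 41472·x^3)·Dx + (-182 + 864·x + 12096·x^2 + 41472·x^3 + 41472·x^4)·Dx^2 + (8 + 608·x + 3456·x^2 + 4608·x^3)·Dx^3 + (5 + 112·x + 800·x^2 + 2304·x^3 + 2304·x^4)·Dx^4  (order 4).
h: a_k = 0, 0, 72, -144, 276, -936, 3159, -53286/5, …
ICs: h(0) = 0, h′(0) = 0, h′′(0) = 144, h′′′(0) = -864.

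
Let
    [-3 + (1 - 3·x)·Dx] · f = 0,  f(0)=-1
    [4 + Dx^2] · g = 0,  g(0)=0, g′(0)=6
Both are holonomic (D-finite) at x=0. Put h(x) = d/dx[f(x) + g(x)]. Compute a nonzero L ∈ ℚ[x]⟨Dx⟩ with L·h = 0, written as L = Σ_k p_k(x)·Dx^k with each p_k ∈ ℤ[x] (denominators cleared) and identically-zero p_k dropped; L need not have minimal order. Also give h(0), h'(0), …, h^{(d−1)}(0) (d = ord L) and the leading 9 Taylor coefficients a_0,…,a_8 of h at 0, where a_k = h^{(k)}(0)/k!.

L = (1344 - 288·x + 432·x^2) + (-116 + 396·x - 216·x^2 + 216·x^3)·Dx + (336 - 72·x + 108·x^2)·Dx^2 + (-29 + 99·x - 54·x^2 + 54·x^3)·Dx^3  (order 3).
h: a_k = 3, -18, -93, -324, -1211, -4374, -229643/15, -52488, -18600431/105, …
ICs: h(0) = 3, h′(0) = -18, h′′(0) = -186.

f: a_k = -1, -3, -9, -27, -81, -243, -729, -2187, -6561, …
g: a_k = 0, 6, 0, -4, 0, 4/5, 0, -8/105, 0, …
L₀ := lclm(L_f,L_g); ord L₀ ≤ 1+2.
h=h₀': d/dx-closure on L₀ ⇒ L.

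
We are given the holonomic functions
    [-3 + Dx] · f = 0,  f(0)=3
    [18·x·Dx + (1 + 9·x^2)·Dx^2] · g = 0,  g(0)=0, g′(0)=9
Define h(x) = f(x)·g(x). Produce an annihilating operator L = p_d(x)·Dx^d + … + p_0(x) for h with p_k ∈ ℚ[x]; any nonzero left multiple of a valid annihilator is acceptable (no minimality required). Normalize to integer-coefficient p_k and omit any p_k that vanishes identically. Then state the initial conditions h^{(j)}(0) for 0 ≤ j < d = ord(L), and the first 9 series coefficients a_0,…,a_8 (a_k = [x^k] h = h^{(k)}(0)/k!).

f: a_k = 3, 9, 27/2, 27/2, 81/8, 243/40, 243/80, 729/560, 2187/4480, …
g: a_k = 0, 9, 0, -27, 0, 729/5, 0, -6561/7, 0, …
L₀ := L_f ⊗_s L_g (sym. prod.), ord ≤ 2.
L = (9 - 54·x + 81·x^2) + (-6 + 18·x - 54·x^2)·Dx + (1 + 9·x^2)·Dx^2  (order 2).
h: a_k = 0, 27, 81, 81/2, -243/2, 6561/40, 8019/8, -610173/560, -741393/112, …
ICs: h(0) = 0, h′(0) = 27.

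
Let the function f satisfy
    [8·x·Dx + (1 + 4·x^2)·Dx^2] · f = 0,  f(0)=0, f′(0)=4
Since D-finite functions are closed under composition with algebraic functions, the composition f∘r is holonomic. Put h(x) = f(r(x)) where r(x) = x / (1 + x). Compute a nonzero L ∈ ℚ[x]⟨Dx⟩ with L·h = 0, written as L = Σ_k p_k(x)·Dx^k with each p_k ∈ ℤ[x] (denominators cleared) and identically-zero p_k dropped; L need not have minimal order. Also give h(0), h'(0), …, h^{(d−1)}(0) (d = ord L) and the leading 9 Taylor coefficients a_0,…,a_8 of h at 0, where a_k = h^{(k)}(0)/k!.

f: a_k = 0, 4, 0, -16/3, 0, 64/5, 0, -256/7, 0, …
f∘r: x↦r, Dx↦Dx/r' in L_f ⇒ L₀.
L = (2 + 10·x)·Dx + (1 + 2·x + 5·x^2)·Dx^2  (order 2).
h: a_k = 0, 4, -4, -4/3, 12, -76/5, -44/3, 556/7, -84, …
ICs: h(0) = 0, h′(0) = 4.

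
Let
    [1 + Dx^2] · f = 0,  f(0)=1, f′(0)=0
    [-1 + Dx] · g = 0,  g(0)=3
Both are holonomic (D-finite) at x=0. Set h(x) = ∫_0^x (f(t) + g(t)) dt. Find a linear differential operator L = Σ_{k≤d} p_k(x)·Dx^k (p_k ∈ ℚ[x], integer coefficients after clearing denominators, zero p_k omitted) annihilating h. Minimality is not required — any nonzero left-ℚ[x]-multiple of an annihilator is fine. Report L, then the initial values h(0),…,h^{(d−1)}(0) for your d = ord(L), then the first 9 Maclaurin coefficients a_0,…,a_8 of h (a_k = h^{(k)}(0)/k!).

L = -Dx + Dx^2 - Dx^3 + Dx^4  (order 4).
h: a_k = 0, 4, 3/2, 1/3, 1/8, 1/30, 1/240, 1/2520, 1/13440, …
ICs: h(0) = 0, h′(0) = 4, h′′(0) = 3, h′′′(0) = 2.

f: a_k = 1, 0, -1/2, 0, 1/24, 0, -1/720, 0, 1/40320, …
g: a_k = 3, 3, 3/2, 1/2, 1/8, 1/40, 1/240, 1/1680, 1/13440, …
h₀=f+g: left-lcm gives L₀, ord ≤ 3.
Integrate: L := L₀·Dx.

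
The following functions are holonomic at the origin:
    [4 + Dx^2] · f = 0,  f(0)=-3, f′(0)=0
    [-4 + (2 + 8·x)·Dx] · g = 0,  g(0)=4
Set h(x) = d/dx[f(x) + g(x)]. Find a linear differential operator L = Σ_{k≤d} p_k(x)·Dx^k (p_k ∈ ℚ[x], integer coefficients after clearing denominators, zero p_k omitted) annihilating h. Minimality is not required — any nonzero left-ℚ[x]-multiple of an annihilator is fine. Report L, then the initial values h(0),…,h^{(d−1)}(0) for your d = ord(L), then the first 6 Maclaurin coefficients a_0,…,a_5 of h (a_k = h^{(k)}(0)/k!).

f: a_k = -3, 0, 6, 0, -2, 0, …
g: a_k = 4, 8, -8, 16, -40, 112, …
Weyl lclm of L_f,L_g ⇒ L₀ (ord ≤ 3).
h=h₀': d/dx-closure on L₀ ⇒ L.
L = (-32 - 16·x - 32·x^2) + (-4 - 24·x - 48·x^2 - 64·x^3)·Dx + (-8 - 4·x - 8·x^2)·Dx^2 + (-1 - 6·x - 12·x^2 - 16·x^3)·Dx^3  (order 3).
h: a_k = 8, -4, 48, -168, 560, -10072/5, …
ICs: h(0) = 8, h′(0) = -4, h′′(0) = 96.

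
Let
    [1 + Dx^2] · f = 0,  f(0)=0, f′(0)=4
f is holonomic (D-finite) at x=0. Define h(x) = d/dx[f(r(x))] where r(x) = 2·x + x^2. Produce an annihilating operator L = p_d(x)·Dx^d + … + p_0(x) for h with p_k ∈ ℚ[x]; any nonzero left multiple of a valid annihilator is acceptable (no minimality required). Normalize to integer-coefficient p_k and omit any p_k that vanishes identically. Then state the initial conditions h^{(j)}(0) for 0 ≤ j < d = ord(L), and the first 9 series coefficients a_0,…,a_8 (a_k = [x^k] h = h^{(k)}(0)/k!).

f: a_k = 0, 4, 0, -2/3, 0, 1/30, 0, -1/1260, 0, …
f∘r: x↦r, Dx↦Dx/r' in L_f ⇒ L₀.
Derive L from L₀ (diff closure).
L = (7 + 16·x + 24·x^2 + 16·x^3 + 4·x^4) + (-3 - 3·x)·Dx + (1 + 2·x + x^2)·Dx^2  (order 2).
h: a_k = 8, 8, -16, -32, -44/3, 12, 808/45, 352/45, -551/315, …
ICs: h(0) = 8, h′(0) = 8.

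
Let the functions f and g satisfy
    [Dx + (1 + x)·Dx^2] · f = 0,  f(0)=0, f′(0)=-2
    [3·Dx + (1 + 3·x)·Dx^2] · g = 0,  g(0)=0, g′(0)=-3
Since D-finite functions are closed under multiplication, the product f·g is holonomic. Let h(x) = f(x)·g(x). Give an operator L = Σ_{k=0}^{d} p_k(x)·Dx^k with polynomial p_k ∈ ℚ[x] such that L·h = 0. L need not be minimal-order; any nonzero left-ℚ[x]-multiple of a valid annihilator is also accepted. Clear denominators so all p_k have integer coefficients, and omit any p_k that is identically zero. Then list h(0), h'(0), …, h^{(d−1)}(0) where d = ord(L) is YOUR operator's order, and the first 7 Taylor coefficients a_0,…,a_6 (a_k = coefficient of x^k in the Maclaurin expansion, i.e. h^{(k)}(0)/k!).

L = (30 + 72·x + 54·x^2)·Dx + (76 + 354·x + 540·x^2 + 270·x^3)·Dx^2 + (29 + 200·x + 486·x^2 + 504·x^3 + 189·x^4)·Dx^3 + (2 + 19·x + 68·x^2 + 114·x^3 + 90·x^4 + 27·x^5)·Dx^4  (order 4).
h: a_k = 0, 0, 6, -12, 49/2, -54, 1269/10, …
ICs: h(0) = 0, h′(0) = 0, h′′(0) = 12, h′′′(0) = -72.

f: a_k = 0, -2, 1, -2/3, 1/2, -2/5, 1/3, …
g: a_k = 0, -3, 9/2, -9, 81/4, -243/5, 243/2, …
h₀=f·g: eliminate ⇒ L₀, order ≤ 2·2.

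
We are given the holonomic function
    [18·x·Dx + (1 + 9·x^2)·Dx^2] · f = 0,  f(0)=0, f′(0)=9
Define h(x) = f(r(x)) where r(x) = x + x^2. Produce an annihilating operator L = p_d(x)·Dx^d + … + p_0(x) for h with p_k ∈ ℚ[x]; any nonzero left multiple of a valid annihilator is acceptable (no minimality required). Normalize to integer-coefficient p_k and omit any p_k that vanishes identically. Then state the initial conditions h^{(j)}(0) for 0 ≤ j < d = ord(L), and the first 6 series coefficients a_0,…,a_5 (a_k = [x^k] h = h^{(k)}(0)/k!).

f: a_k = 0, 9, 0, -27, 0, 729/5, …
Change of var in L_f (x↦r) gives L₀.
L = (-2 + 18·x + 72·x^2 + 108·x^3 + 54·x^4)·Dx + (1 + 2·x + 9·x^2 + 36·x^3 + 45·x^4 + 18·x^5)·Dx^2  (order 2).
h: a_k = 0, 9, 9, -27, -81, 324/5, …
ICs: h(0) = 0, h′(0) = 9.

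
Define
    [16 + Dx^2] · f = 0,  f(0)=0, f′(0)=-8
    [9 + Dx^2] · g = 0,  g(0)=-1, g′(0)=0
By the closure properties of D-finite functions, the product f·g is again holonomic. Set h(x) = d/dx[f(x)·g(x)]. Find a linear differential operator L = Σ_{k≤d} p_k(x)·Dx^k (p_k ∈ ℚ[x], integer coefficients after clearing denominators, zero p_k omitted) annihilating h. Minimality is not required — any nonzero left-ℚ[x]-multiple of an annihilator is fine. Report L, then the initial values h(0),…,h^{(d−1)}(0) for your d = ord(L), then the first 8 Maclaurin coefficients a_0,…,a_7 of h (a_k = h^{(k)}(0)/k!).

L = 49 + 50·Dx^2 + Dx^4  (order 4).
h: a_k = 8, 0, -172, 0, 2101/3, 0, -102943/90, 0, …
ICs: h(0) = 8, h′(0) = 0, h′′(0) = -344, h′′′(0) = 0.

f: a_k = 0, -8, 0, 64/3, 0, -256/15, 0, 2048/315, …
g: a_k = -1, 0, 9/2, 0, -27/8, 0, 81/80, 0, …
Sym-product of L_f,L_g gives L₀ (≤ ord 4).
h₀' ⇒ L via d/dx closure of L₀.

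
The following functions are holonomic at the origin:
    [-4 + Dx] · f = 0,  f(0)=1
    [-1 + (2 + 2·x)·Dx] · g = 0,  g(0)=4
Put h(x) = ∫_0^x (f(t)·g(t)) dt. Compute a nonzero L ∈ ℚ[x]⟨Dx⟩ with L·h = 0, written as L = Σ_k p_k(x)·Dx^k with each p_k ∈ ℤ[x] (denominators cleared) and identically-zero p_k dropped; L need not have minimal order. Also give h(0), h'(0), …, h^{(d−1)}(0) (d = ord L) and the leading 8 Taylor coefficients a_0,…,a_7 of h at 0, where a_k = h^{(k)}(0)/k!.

L = (-9 - 8·x)·Dx + (2 + 2·x)·Dx^2  (order 2).
h: a_k = 0, 4, 9, 79/6, 683/48, 1947/160, 49553/5760, 417727/80640, …
ICs: h(0) = 0, h′(0) = 4.

f: a_k = 1, 4, 8, 32/3, 32/3, 128/15, 256/45, 1024/315, …
g: a_k = 4, 2, -1/2, 1/4, -5/32, 7/64, -21/256, 33/512, …
f·g: L₀ = L_f ⊗_s L_g, ord ≤ 1·1.
Integrate: L := L₀·Dx.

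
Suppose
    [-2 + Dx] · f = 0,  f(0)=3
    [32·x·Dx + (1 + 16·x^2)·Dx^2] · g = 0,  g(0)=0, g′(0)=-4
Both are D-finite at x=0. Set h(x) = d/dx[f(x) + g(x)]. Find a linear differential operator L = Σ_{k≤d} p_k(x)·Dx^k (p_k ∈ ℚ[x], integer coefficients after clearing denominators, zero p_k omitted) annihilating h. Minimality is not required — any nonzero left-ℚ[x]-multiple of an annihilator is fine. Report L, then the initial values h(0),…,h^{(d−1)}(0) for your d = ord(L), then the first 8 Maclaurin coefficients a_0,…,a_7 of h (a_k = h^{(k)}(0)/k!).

f: a_k = 3, 6, 6, 4, 2, 4/5, 4/15, 8/105, …
g: a_k = 0, -4, 0, 64/3, 0, -1024/5, 0, 16384/7, …
L₀ := lclm(L_f,L_g); ord L₀ ≤ 1+2.
h=h₀': d/dx-closure on L₀ ⇒ L.
L = (32 - 64·x - 1536·x^2 - 1024·x^3) + (-18 + 704·x^2 - 512·x^4)·Dx + (1 + 16·x + 32·x^2 + 256·x^3 + 256·x^4)·Dx^2  (order 2).
h: a_k = 2, 12, 76, 8, -1020, 8/5, 245768/15, 16/105, …
ICs: h(0) = 2, h′(0) = 12.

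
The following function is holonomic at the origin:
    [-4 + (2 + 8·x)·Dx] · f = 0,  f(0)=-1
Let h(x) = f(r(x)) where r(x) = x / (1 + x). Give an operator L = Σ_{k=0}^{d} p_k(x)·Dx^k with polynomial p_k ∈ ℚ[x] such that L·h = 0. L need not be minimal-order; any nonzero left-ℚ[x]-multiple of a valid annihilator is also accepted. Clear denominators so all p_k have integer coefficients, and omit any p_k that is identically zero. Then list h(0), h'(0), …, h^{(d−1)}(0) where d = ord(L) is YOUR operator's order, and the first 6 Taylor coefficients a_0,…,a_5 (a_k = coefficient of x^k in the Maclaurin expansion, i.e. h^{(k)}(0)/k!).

L = -2 + (1 + 6·x + 5·x^2)·Dx  (order 1).
h: a_k = -1, -2, 4, -10, 30, -102, …
ICs: h(0) = -1.

f: a_k = -1, -2, 2, -4, 10, -28, …
L₀ from L_f via x↦r, Dx↦r'^{-1}Dx.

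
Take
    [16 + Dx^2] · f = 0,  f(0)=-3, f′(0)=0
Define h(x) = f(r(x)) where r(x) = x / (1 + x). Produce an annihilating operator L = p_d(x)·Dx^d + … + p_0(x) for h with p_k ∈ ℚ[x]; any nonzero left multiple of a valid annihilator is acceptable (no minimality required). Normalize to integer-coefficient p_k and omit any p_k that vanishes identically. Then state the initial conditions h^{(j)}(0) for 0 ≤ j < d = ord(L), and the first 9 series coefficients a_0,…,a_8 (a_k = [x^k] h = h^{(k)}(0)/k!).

L = 16 + (2 + 6·x + 6·x^2 + 2·x^3)·Dx + (1 + 4·x + 6·x^2 + 4·x^3 + x^4)·Dx^2  (order 2).
h: a_k = -3, 0, 24, -48, 40, 32, -2744/15, 1968/5, -12568/21, …
ICs: h(0) = -3, h′(0) = 0.

f: a_k = -3, 0, 24, 0, -32, 0, 256/15, 0, -512/105, …
L₀ from L_f via x↦r, Dx↦r'^{-1}Dx.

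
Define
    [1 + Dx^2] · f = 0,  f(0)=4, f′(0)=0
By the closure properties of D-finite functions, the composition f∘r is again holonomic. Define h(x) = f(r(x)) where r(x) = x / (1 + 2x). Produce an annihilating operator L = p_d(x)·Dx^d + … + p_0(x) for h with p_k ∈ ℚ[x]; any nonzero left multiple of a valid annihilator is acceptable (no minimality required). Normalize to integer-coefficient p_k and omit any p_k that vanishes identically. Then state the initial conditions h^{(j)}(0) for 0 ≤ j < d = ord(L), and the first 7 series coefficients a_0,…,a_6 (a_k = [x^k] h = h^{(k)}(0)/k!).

L = 1 + (4 + 24·x + 48·x^2 + 32·x^3)·Dx + (1 + 8·x + 24·x^2 + 32·x^3 + 16·x^4)·Dx^2  (order 2).
h: a_k = 4, 0, -2, 8, -143/6, 188/3, -27601/180, …
ICs: h(0) = 4, h′(0) = 0.

f: a_k = 4, 0, -2, 0, 1/6, 0, -1/180, …
Change of var in L_f (x↦r) gives L₀.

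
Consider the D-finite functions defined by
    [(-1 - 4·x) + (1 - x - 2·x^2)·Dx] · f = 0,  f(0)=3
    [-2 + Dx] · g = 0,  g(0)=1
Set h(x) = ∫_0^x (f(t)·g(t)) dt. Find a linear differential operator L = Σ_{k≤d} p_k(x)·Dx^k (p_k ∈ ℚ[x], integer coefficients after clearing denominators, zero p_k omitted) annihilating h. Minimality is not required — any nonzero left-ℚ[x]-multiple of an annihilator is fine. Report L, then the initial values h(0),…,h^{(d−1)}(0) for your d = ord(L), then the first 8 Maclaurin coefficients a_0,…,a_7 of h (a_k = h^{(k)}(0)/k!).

f: a_k = 3, 3, 9, 15, 33, 63, 129, 255, …
g: a_k = 1, 2, 2, 4/3, 2/3, 4/15, 4/45, 8/315, …
L₀ := L_f ⊗_s L_g (sym. prod.), ord ≤ 1.
h=∫h₀ ⇒ L = L₀·Dx.
L = (3 + 2·x - 4·x^2)·Dx + (-1 + x + 2·x^2)·Dx^2  (order 2).
h: a_k = 0, 3, 9/2, 7, 43/4, 87/5, 869/30, 5221/105, …
ICs: h(0) = 0, h′(0) = 3.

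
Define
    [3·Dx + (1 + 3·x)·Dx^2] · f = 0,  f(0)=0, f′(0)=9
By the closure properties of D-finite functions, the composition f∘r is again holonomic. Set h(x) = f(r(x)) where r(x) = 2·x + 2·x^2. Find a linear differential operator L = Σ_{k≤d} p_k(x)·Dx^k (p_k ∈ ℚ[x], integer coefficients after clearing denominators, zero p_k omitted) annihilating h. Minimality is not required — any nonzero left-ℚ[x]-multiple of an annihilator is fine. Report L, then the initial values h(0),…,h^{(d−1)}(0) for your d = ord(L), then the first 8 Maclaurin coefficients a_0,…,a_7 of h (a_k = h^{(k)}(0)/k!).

L = (4 + 12·x + 12·x^2)·Dx + (1 + 8·x + 18·x^2 + 12·x^3)·Dx^2  (order 2).
h: a_k = 0, 18, -36, 108, -378, 7128/5, -5616, 159408/7, …
ICs: h(0) = 0, h′(0) = 18.

f: a_k = 0, 9, -27/2, 27, -243/4, 729/5, -729/2, 6561/7, …
Substitute x→r, Dx→(1/r')Dx; clear ⇒ L₀.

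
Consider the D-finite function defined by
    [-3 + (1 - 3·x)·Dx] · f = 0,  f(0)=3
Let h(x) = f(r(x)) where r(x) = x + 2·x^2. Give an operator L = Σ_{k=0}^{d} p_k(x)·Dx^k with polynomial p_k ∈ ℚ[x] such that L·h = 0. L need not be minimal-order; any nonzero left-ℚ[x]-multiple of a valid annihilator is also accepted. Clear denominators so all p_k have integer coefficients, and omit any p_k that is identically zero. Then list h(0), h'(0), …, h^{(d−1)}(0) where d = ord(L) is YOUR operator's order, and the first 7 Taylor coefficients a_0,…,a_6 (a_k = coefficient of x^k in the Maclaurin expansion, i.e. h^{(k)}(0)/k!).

L = (3 + 12·x) + (-1 + 3·x + 6·x^2)·Dx  (order 1).
h: a_k = 3, 9, 45, 189, 837, 3645, 15957, …
ICs: h(0) = 3.

f: a_k = 3, 9, 27, 81, 243, 729, 2187, …
h₀=f(r): pull back L_f along r ⇒ L₀.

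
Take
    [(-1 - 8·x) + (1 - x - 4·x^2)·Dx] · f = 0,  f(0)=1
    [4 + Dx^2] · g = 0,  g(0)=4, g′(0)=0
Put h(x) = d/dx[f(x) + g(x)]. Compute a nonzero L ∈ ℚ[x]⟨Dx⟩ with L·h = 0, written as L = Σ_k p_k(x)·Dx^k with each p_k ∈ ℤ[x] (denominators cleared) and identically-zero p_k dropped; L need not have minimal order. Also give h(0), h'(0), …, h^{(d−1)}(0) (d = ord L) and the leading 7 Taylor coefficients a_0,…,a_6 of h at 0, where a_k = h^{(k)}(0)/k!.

f: a_k = 1, 1, 5, 9, 29, 65, 181, …
g: a_k = 4, 0, -8, 0, 8/3, 0, -16/45, …
Sum ⇒ L₀ = lclm(L_f,L_g) in ℚ(x)⟨Dx⟩.
Derive L from L₀ (diff closure).
L = (1472 + 8672·x + 38224·x^2 + 28480·x^3 + 58880·x^4 + 9216·x^5 + 12288·x^6) + (-116 - 892·x + 504·x^2 + 2312·x^3 + 5920·x^4 + 10368·x^5 + 3584·x^6 + 4096·x^7)·Dx + (368 + 2168·x + 9556·x^2 + 7120·x^3 + 14720·x^4 + 2304·x^5 + 3072·x^6)·Dx^2 + (-29 - 223·x + 126·x^2 + 578·x^3 + 1480·x^4 + 2592·x^5 + 896·x^6 + 1024·x^7)·Dx^3  (order 3).
h: a_k = 1, -6, 27, 380/3, 325, 16258/15, 3087, …
ICs: h(0) = 1, h′(0) = -6, h′′(0) = 54.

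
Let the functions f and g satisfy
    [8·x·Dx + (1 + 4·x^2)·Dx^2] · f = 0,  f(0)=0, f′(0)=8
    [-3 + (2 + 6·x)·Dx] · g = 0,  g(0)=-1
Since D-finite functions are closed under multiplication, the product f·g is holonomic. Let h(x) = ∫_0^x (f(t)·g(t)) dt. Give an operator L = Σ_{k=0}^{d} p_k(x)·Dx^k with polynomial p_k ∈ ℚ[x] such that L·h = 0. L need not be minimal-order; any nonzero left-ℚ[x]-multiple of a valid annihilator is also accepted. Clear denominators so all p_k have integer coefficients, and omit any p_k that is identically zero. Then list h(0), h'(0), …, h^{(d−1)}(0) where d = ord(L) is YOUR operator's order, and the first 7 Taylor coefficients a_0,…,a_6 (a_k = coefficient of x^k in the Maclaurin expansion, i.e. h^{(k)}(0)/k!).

L = (27 - 48·x - 36·x^2)·Dx + (-12 - 4·x + 144·x^2 + 144·x^3)·Dx^2 + (4 + 24·x + 52·x^2 + 96·x^3 + 144·x^4)·Dx^3  (order 3).
h: a_k = 0, 0, -4, -4, 59/12, 1/2, -983/480, …
ICs: h(0) = 0, h′(0) = 0, h′′(0) = -8.

f: a_k = 0, 8, 0, -32/3, 0, 128/5, 0, …
g: a_k = -1, -3/2, 9/8, -27/16, 405/128, -1701/256, 15309/1024, …
L₀ := L_f ⊗_s L_g (sym. prod.), ord ≤ 2.
h=∫h₀ ⇒ L = L₀·Dx.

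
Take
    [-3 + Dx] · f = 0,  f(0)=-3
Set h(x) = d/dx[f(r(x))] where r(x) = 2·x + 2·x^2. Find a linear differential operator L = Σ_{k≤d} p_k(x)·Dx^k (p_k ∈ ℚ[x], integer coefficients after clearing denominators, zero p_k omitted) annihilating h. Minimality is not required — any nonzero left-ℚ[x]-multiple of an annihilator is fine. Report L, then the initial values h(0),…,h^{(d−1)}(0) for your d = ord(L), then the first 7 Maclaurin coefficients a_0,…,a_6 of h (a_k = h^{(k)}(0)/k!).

f: a_k = -3, -9, -27/2, -27/2, -81/8, -243/40, -243/80, …
h₀=f(r): pull back L_f along r ⇒ L₀.
h=h₀': d/dx-closure on L₀ ⇒ L.
L = (8 + 24·x + 24·x^2) + (-1 - 2·x)·Dx  (order 1).
h: a_k = -18, -144, -648, -2160, -5832, -67392/5, -137376/5, …
ICs: h(0) = -18.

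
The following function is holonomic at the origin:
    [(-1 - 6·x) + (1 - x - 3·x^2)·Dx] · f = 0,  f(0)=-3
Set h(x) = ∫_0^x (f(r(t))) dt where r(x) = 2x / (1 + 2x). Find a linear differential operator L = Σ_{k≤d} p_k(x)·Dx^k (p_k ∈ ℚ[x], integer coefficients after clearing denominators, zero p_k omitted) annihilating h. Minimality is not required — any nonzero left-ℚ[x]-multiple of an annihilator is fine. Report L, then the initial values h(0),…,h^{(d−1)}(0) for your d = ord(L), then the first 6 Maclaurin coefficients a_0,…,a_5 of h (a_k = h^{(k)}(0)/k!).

L = (2 + 28·x)·Dx + (-1 - 4·x + 8·x^2 + 24·x^3)·Dx^2  (order 2).
h: a_k = 0, -3, -3, -12, 0, -432/5, …
ICs: h(0) = 0, h′(0) = -3.

f: a_k = -3, -3, -12, -21, -57, -120, …
Substitute x→r, Dx→(1/r')Dx; clear ⇒ L₀.
Integrate: L := L₀·Dx.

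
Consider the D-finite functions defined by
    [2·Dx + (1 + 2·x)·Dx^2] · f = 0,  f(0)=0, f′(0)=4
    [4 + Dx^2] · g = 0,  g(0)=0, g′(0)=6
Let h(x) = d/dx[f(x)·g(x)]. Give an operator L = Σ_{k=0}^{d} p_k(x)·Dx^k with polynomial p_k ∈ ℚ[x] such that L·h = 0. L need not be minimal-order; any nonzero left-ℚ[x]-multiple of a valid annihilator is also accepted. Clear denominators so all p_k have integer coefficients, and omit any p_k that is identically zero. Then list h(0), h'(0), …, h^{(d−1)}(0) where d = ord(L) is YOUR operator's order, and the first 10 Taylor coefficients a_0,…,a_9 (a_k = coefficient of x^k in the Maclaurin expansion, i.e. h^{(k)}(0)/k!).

f: a_k = 0, 4, -4, 16/3, -8, 64/5, -64/3, 256/7, -64, 1024/9, …
g: a_k = 0, 6, 0, -4, 0, 4/5, 0, -8/105, 0, 4/945, …
f·g: L₀ = L_f ⊗_s L_g, ord ≤ 2·2.
h=h₀': d/dx-closure on L₀ ⇒ L.
L = (-400 - 1408·x - 2688·x^2 + 1536·x^3 + 11008·x^4 + 12288·x^5 + 4096·x^6) + (-192 - 512·x + 640·x^2 + 3840·x^3 + 5120·x^4 + 2048·x^5)·Dx + (-112 - 352·x - 224·x^2 + 2304·x^3 + 6272·x^4 + 6144·x^5 + 2048·x^6)·Dx^2 + (-48 - 128·x + 160·x^2 + 960·x^3 + 1280·x^4 + 512·x^5)·Dx^3 + (-3 + 112·x^2 + 480·x^3 + 880·x^4 + 768·x^5 + 256·x^6)·Dx^4  (order 4).
h: a_k = 0, 48, -72, 64, -160, 352, -3472/5, 28928/21, -19200/7, 5161888/945, …
ICs: h(0) = 0, h′(0) = 48, h′′(0) = -144, h′′′(0) = 384.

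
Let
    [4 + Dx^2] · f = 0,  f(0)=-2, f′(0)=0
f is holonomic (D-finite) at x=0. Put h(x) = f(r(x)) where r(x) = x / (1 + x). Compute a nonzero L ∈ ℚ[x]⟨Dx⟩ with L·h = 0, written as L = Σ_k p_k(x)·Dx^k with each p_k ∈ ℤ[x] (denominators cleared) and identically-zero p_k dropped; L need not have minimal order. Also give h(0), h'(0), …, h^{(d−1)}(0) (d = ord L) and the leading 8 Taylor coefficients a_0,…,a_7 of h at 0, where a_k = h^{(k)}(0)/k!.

f: a_k = -2, 0, 4, 0, -4/3, 0, 8/45, 0, …
Substitute x→r, Dx→(1/r')Dx; clear ⇒ L₀.
L = 4 + (2 + 6·x + 6·x^2 + 2·x^3)·Dx + (1 + 4·x + 6·x^2 + 4·x^3 + x^4)·Dx^2  (order 2).
h: a_k = -2, 0, 4, -8, 32/3, -32/3, 308/45, 8/5, …
ICs: h(0) = -2, h′(0) = 0.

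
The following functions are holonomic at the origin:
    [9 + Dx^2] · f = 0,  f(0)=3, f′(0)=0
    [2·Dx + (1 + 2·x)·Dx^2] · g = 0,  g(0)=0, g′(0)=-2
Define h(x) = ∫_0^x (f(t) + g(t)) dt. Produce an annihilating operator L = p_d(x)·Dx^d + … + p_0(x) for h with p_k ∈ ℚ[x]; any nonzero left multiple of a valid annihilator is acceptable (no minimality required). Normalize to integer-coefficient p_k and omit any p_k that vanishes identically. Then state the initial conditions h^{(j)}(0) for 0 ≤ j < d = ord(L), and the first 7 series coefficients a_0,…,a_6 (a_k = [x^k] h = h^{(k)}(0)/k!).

f: a_k = 3, 0, -27/2, 0, 81/8, 0, -243/80, …
g: a_k = 0, -2, 2, -8/3, 4, -32/5, 32/3, …
Sum ⇒ L₀ = lclm(L_f,L_g) in ℚ(x)⟨Dx⟩.
h=∫h₀ ⇒ L = L₀·Dx.
L = (594 + 648·x + 648·x^2)·Dx^2 + (153 + 630·x + 972·x^2 + 648·x^3)·Dx^3 + (66 + 72·x + 72·x^2)·Dx^4 + (17 + 70·x + 108·x^2 + 72·x^3)·Dx^5  (order 5).
h: a_k = 0, 3, -1, -23/6, -2/3, 113/40, -16/15, …
ICs: h(0) = 0, h′(0) = 3, h′′(0) = -2, h′′′(0) = -23, h′′′′(0) = -16.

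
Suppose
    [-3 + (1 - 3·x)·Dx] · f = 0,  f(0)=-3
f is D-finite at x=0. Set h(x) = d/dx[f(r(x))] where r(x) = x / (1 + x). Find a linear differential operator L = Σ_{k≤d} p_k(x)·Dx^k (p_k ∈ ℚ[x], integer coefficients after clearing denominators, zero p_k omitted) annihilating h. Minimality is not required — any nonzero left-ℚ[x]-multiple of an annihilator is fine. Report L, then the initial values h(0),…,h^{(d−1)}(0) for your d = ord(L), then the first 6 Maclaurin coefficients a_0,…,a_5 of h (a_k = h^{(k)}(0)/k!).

L = 4 + (-1 + 2·x)·Dx  (order 1).
h: a_k = -9, -36, -108, -288, -720, -1728, …
ICs: h(0) = -9.

f: a_k = -3, -9, -27, -81, -243, -729, …
h₀=f(r): pull back L_f along r ⇒ L₀.
h₀' ⇒ L via d/dx closure of L₀.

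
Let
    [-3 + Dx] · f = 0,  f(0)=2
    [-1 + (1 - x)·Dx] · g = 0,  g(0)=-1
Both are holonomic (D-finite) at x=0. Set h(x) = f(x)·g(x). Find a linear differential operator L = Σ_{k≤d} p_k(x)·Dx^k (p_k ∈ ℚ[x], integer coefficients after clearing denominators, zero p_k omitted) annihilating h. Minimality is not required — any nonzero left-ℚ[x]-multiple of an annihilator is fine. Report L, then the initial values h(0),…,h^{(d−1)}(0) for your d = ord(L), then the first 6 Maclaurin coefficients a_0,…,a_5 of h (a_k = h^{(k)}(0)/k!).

L = (4 - 3·x) + (-1 + x)·Dx  (order 1).
h: a_k = -2, -8, -17, -26, -131/4, -184/5, …
ICs: h(0) = -2.

f: a_k = 2, 6, 9, 9, 27/4, 81/20, …
g: a_k = -1, -1, -1, -1, -1, -1, …
f·g: L₀ = L_f ⊗_s L_g, ord ≤ 1·1.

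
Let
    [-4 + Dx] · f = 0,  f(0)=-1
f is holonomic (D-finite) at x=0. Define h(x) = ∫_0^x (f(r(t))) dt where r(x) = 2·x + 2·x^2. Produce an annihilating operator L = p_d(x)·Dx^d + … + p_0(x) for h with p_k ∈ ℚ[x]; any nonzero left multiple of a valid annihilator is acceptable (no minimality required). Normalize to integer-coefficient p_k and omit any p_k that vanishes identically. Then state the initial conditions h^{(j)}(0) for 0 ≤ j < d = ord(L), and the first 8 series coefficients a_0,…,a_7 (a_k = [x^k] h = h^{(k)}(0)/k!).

f: a_k = -1, -4, -8, -32/3, -32/3, -128/15, -256/45, -1024/315, …
f∘r: x↦r, Dx↦Dx/r' in L_f ⇒ L₀.
Integrate: L := L₀·Dx.
L = (-8 - 16·x)·Dx + Dx^2  (order 2).
h: a_k = 0, -1, -4, -40/3, -112/3, -1376/15, -9088/45, -127744/315, …
ICs: h(0) = 0, h′(0) = -1.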